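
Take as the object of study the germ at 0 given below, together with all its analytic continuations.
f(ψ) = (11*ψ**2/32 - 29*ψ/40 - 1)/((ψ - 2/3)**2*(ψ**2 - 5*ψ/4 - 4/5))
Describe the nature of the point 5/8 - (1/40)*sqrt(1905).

The denominator factor ψ**2 - 5*ψ/4 - 4/5 vanishes at 5/8 - (1/40)*sqrt(1905) and appears to the power 1; the numerator there equals -4657/5120 + (189/25600)*sqrt(1905), nonzero, and no other factor vanishes.
Hence a pole whose order is the multiplicity, 1.

The point is a pole of order 1.


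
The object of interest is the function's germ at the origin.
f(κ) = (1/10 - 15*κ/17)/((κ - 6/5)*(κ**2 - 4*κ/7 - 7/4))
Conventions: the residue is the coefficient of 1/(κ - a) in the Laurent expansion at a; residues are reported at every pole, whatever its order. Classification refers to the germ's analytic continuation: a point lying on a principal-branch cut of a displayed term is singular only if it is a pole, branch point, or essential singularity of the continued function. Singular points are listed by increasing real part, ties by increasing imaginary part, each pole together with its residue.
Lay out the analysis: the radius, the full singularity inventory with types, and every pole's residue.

Denominator factor (κ - 6/5): pole of order 1 at 6/5, modulus 6/5.
Denominator factor (κ**2 - 4*κ/7 - 7/4): discriminant 359/49, real irrational roots 2/7 + (1/14)*sqrt(359) and 2/7 - (1/14)*sqrt(359); poles of order 1, moduli 2/7 + (1/14)*sqrt(359) and -2/7 + (1/14)*sqrt(359).
The radius of convergence is the smallest modulus among the singular points: -2/7 + (1/14)*sqrt(359).
The factor κ**2 - 4*κ/7 - 7/4 splits as (κ - a)(κ - a') with a = 2/7 - (1/14)*sqrt(359), a' = 2/7 + (1/14)*sqrt(359). At the order-1 pole a set g(κ) = (κ - a)*f(κ) = [(1/10 - 15*κ/17)/(κ - 6/5)] / (κ - a').
Simple pole: residue = g(a) at a = 2/7 - (1/14)*sqrt(359), which is -5705/11849 + (146209/4253791)*sqrt(359).
At the order-1 pole 6/5 set g(κ) = (κ - (6/5))*f(κ) = (1/10 - 15*κ/17)/(κ**2 - 4*κ/7 - 7/4).
Simple pole: residue = g(a) at a = 6/5, which is 11410/11849.
The factor κ**2 - 4*κ/7 - 7/4 splits as (κ - a)(κ - a') with a = 2/7 + (1/14)*sqrt(359), a' = 2/7 - (1/14)*sqrt(359). At the order-1 pole a set g(κ) = (κ - a)*f(κ) = [(1/10 - 15*κ/17)/(κ - 6/5)] / (κ - a').
Simple pole: residue = g(a) at a = 2/7 + (1/14)*sqrt(359), which is -5705/11849 - (146209/4253791)*sqrt(359).
List the singular points by increasing real part (a conjugate pair: the negative imaginary part first).

Radius of convergence at 0: -2/7 + (1/14)*sqrt(359).
At 2/7 - (1/14)*sqrt(359): a pole of order 1; residue -5705/11849 + (146209/4253791)*sqrt(359).
At 6/5: a pole of order 1; residue 11410/11849.
At 2/7 + (1/14)*sqrt(359): a pole of order 1; residue -5705/11849 - (146209/4253791)*sqrt(359).


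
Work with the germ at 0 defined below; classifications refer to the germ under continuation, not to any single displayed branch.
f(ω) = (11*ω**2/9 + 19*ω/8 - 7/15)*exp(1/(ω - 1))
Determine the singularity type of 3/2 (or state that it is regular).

The point is a regular point.

There is no denominator, hence no pole anywhere.
The essential point of exp(1/(ω - (1))) is 1, not 3/2.
So the germ continues analytically to 3/2.


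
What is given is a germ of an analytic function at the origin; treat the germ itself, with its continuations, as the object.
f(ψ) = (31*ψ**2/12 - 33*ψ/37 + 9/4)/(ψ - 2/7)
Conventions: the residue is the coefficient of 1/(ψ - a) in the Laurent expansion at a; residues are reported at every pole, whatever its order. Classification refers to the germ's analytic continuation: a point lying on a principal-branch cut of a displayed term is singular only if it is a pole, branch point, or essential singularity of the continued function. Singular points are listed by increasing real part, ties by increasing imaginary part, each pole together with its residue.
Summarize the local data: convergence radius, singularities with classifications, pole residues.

Denominator factor (ψ - 2/7): pole of order 1 at 2/7, modulus 2/7.
The radius of convergence is the smallest modulus among the singular points: 2/7.
At the order-1 pole 2/7 set g(ψ) = (ψ - (2/7))*f(ψ) = 31*ψ**2/12 - 33*ψ/37 + 9/4.
Simple pole: residue = g(a) at a = 2/7, which is 47995/21756.

Radius of convergence at 0: 2/7.
At 2/7: a pole of order 1; residue 47995/21756.


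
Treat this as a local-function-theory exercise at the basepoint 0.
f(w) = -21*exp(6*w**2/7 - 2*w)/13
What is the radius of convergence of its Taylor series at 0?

The radius of convergence is infinite.

The factor exp(6*w**2/7 - 2*w) is entire and contributes no finite singular point.
The polynomial part has no poles.
No finite singular points: the Taylor series at 0 converges everywhere.


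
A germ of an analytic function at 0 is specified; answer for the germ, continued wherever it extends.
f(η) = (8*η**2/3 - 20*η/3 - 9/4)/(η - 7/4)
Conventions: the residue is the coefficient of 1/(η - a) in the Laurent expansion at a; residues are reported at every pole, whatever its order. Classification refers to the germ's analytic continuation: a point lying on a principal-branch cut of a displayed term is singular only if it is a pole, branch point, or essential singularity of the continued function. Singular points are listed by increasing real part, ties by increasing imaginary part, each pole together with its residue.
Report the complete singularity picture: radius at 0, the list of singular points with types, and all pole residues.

Radius of convergence at 0: 7/4.
At 7/4: a pole of order 1; residue -23/4.

Denominator factor (η - 7/4): pole of order 1 at 7/4, modulus 7/4.
The radius of convergence is the smallest modulus among the singular points: 7/4.
At the order-1 pole 7/4 set g(η) = (η - (7/4))*f(η) = 8*η**2/3 - 20*η/3 - 9/4.
Simple pole: residue = g(a) at a = 7/4, which is -23/4.


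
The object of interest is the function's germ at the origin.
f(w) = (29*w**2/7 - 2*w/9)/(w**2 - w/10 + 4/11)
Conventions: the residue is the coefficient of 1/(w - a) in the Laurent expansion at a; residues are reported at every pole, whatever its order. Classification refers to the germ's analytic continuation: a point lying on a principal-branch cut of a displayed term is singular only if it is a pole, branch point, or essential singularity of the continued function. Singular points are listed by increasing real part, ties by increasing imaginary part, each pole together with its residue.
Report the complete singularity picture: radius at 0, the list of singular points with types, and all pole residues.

Denominator factor (w**2 - w/10 + 4/11): discriminant -1589/1100, complex-conjugate roots (1/20) + ((1/220)*sqrt(17479))*i and (1/20) - ((1/220)*sqrt(17479))*i; poles of order 1, moduli (2/11)*sqrt(11) and (2/11)*sqrt(11).
The radius of convergence is the smallest modulus among the singular points: (2/11)*sqrt(11).
The factor w**2 - w/10 + 4/11 splits as (w - a)(w - a') with a = (1/20) - ((1/220)*sqrt(17479))*i, a' = (1/20) + ((1/220)*sqrt(17479))*i. At the order-1 pole a set g(w) = (w - a)*f(w) = [29*w**2/7 - 2*w/9] / (w - a').
Simple pole: residue = g(a) at a = (1/20) - ((1/220)*sqrt(17479))*i, which is (121/1260) - ((207469/22023540)*sqrt(17479))*i.
The factor w**2 - w/10 + 4/11 splits as (w - a)(w - a') with a = (1/20) + ((1/220)*sqrt(17479))*i, a' = (1/20) - ((1/220)*sqrt(17479))*i. At the order-1 pole a set g(w) = (w - a)*f(w) = [29*w**2/7 - 2*w/9] / (w - a').
Simple pole: residue = g(a) at a = (1/20) + ((1/220)*sqrt(17479))*i, which is (121/1260) + ((207469/22023540)*sqrt(17479))*i.
List the singular points by increasing real part (a conjugate pair: the negative imaginary part first).

Radius of convergence at 0: (2/11)*sqrt(11).
At (1/20) - ((1/220)*sqrt(17479))*i: a pole of order 1; residue (121/1260) - ((207469/22023540)*sqrt(17479))*i.
At (1/20) + ((1/220)*sqrt(17479))*i: a pole of order 1; residue (121/1260) + ((207469/22023540)*sqrt(17479))*i.


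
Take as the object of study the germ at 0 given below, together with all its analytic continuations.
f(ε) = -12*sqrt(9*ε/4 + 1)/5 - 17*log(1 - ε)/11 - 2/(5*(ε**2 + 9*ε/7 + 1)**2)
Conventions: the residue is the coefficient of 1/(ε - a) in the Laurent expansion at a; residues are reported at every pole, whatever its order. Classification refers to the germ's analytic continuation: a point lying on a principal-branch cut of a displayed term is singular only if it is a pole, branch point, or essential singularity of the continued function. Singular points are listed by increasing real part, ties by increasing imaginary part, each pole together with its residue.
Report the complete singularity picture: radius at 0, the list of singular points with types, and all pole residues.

Denominator factor (ε**2 + 9*ε/7 + 1)^2: discriminant -115/49, complex-conjugate roots (-9/14) + ((1/14)*sqrt(115))*i and (-9/14) - ((1/14)*sqrt(115))*i; poles of order 2, moduli 1 and 1.
Branch term (-12/5)*sqrt(1 - ε/(-4/9)): its argument vanishes at ε = -4/9, a square-root branch point, modulus 4/9.
Branch term (-17/11)*log(1 - ε/(1)): its argument vanishes at ε = 1, a logarithmic branch point, modulus 1.
The radius of convergence is the smallest modulus among the singular points: 4/9.
The branch terms are analytic at (-9/14) - ((1/14)*sqrt(115))*i and contribute nothing to the residue; only the rational part matters.
The factor ε**2 + 9*ε/7 + 1 splits as (ε - a)(ε - a') with a = (-9/14) - ((1/14)*sqrt(115))*i, a' = (-9/14) + ((1/14)*sqrt(115))*i. At the order-2 pole a set g(ε) = (ε - a)^2*(rational part) = [-2/5] / (ε - a')^2.
Order-2 pole: residue = g'(a); g'((-9/14) - ((1/14)*sqrt(115))*i) = -((1372/66125)*sqrt(115))*i, so the residue is -((1372/66125)*sqrt(115))*i.
The branch terms are analytic at (-9/14) + ((1/14)*sqrt(115))*i and contribute nothing to the residue; only the rational part matters.
The factor ε**2 + 9*ε/7 + 1 splits as (ε - a)(ε - a') with a = (-9/14) + ((1/14)*sqrt(115))*i, a' = (-9/14) - ((1/14)*sqrt(115))*i. At the order-2 pole a set g(ε) = (ε - a)^2*(rational part) = [-2/5] / (ε - a')^2.
Order-2 pole: residue = g'(a); g'((-9/14) + ((1/14)*sqrt(115))*i) = ((1372/66125)*sqrt(115))*i, so the residue is ((1372/66125)*sqrt(115))*i.
List the singular points by increasing real part (a conjugate pair: the negative imaginary part first).

Radius of convergence at 0: 4/9.
At (-9/14) - ((1/14)*sqrt(115))*i: a pole of order 2; residue -((1372/66125)*sqrt(115))*i.
At (-9/14) + ((1/14)*sqrt(115))*i: a pole of order 2; residue ((1372/66125)*sqrt(115))*i.
At -4/9: an algebraic (square-root) branch point.
At 1: a logarithmic branch point.


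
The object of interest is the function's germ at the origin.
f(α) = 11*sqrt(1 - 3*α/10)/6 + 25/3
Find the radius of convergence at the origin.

Branch term (11/6)*sqrt(1 - α/(10/3)): its argument vanishes at α = 10/3, a square-root branch point, modulus 10/3.
The radius of convergence is the smallest modulus among the singular points: 10/3.

The radius of convergence is 10/3.


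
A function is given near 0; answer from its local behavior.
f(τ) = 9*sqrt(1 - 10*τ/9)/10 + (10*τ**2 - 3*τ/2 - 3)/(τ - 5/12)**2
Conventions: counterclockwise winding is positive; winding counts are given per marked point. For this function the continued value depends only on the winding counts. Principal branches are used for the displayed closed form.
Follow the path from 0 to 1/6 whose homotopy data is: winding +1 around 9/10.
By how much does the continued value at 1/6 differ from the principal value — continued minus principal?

Continued minus principal equals -(1/5)*sqrt(66).

The rational part is single-valued and drops out of the difference; each branch term changes only by its own monodromy.
(9/10)*sqrt(1 - τ/(9/10)): winding +1 is odd, the square root flips sign, contributing -2*(9/10)*sqrt(1 - (1/6)/(9/10)) = -2*(9/10)*sqrt(22/27) = -(1/5)*sqrt(66).
Summing the contributions at τ = 1/6 gives -(1/5)*sqrt(66).


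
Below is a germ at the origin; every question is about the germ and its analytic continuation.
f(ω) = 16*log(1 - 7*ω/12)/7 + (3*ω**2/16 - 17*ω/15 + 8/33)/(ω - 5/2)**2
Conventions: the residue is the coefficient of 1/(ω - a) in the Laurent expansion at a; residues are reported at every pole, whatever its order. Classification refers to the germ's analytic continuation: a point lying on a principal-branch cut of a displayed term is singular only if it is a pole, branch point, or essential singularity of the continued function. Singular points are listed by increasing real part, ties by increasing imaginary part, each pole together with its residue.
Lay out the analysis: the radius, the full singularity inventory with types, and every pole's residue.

Denominator factor (ω - 5/2)^2: pole of order 2 at 5/2, modulus 5/2.
Branch term (16/7)*log(1 - ω/(12/7)): its argument vanishes at ω = 12/7, a logarithmic branch point, modulus 12/7.
The radius of convergence is the smallest modulus among the singular points: 12/7.
The branch term is analytic at 5/2 and contributes nothing to the residue; only the rational part matters.
At the order-2 pole 5/2 set g(ω) = (ω - (5/2))^2*(rational part) = 3*ω**2/16 - 17*ω/15 + 8/33.
Order-2 pole: residue = g'(a); g'(5/2) = -47/240, so the residue is -47/240.
List the singular points by increasing real part (a conjugate pair: the negative imaginary part first).

Radius of convergence at 0: 12/7.
At 12/7: a logarithmic branch point.
At 5/2: a pole of order 2; residue -47/240.


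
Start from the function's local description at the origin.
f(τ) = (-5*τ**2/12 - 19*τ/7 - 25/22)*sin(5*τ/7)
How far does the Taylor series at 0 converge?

The radius of convergence is infinite.

The factor sin(5*τ/7) is entire and contributes no finite singular point.
The polynomial part has no poles.
No finite singular points: the Taylor series at 0 converges everywhere.


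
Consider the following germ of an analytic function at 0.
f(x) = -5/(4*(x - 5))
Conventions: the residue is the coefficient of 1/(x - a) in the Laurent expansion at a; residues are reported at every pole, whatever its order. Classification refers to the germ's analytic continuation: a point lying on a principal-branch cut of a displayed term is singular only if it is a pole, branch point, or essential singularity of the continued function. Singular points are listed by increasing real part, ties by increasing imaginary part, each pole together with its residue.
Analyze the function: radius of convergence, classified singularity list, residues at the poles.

Denominator factor (x - 5): pole of order 1 at 5, modulus 5.
The radius of convergence is the smallest modulus among the singular points: 5.
At the order-1 pole 5 set g(x) = (x - (5))*f(x) = -5/4.
Simple pole: residue = g(a) at a = 5, which is -5/4.

Radius of convergence at 0: 5.
At 5: a pole of order 1; residue -5/4.


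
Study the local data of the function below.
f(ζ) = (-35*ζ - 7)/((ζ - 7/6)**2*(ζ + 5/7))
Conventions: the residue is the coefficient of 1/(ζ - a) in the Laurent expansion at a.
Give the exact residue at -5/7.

The residue is 31752/6241.

At the order-1 pole -5/7 set g(ζ) = (ζ - (-5/7))*f(ζ) = (-35*ζ - 7)/(ζ - 7/6)**2.
Simple pole: residue = g(a) at a = -5/7, which is 31752/6241.


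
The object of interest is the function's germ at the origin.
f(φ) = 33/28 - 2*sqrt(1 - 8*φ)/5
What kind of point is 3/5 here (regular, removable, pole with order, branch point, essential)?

There is no denominator, hence no pole anywhere.
Branch term sqrt(1 - φ/(1/8)): argument at 3/5 is -19/5, nonzero, so 3/5 is not its branch point (a point on a principal cut is still regular for the continued germ).
So the germ continues analytically to 3/5.

The point is a regular point.


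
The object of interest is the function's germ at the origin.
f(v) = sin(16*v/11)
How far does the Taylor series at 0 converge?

The radius of convergence is infinite.

The factor sin(16*v/11) is entire and contributes no finite singular point.
The polynomial part has no poles.
No finite singular points: the Taylor series at 0 converges everywhere.


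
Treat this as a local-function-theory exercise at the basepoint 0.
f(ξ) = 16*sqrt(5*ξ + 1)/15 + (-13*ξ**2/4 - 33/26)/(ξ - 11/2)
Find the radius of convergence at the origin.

The radius of convergence is 1/5.

Denominator factor (ξ - 11/2): pole of order 1 at 11/2, modulus 11/2.
Branch term (16/15)*sqrt(1 - ξ/(-1/5)): its argument vanishes at ξ = -1/5, a square-root branch point, modulus 1/5.
The radius of convergence is the smallest modulus among the singular points: 1/5.


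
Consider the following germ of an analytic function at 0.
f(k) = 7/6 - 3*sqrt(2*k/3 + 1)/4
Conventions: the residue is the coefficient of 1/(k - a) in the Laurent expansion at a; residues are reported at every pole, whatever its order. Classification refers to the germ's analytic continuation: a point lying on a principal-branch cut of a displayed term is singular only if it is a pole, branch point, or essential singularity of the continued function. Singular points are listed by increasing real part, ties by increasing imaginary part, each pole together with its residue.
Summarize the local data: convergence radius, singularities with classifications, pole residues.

Radius of convergence at 0: 3/2.
At -3/2: an algebraic (square-root) branch point.

Branch term (-3/4)*sqrt(1 - k/(-3/2)): its argument vanishes at k = -3/2, a square-root branch point, modulus 3/2.
The radius of convergence is the smallest modulus among the singular points: 3/2.


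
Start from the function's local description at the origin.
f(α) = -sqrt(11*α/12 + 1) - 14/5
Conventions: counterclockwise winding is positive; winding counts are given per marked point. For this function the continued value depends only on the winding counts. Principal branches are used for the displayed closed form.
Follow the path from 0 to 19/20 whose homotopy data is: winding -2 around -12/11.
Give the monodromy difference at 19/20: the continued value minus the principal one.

Continued minus principal equals 0.

The rational part is single-valued and drops out of the difference; each branch term changes only by its own monodromy.
(-1)*sqrt(1 - α/(-12/11)): winding -2 is even, the square root returns to the same sheet, contribution 0.
Summing the contributions at α = 19/20 gives 0.


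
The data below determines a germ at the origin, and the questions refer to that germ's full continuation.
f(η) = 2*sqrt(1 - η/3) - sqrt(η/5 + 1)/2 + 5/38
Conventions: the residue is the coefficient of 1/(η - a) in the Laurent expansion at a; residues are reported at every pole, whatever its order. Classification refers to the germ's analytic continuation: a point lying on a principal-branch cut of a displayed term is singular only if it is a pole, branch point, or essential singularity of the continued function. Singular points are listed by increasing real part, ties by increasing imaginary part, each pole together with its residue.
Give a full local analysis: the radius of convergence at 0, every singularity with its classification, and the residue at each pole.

Branch term (-1/2)*sqrt(1 - η/(-5)): its argument vanishes at η = -5, a square-root branch point, modulus 5.
Branch term (2)*sqrt(1 - η/(3)): its argument vanishes at η = 3, a square-root branch point, modulus 3.
The radius of convergence is the smallest modulus among the singular points: 3.
List the singular points by increasing real part (a conjugate pair: the negative imaginary part first).

Radius of convergence at 0: 3.
At -5: an algebraic (square-root) branch point.
At 3: an algebraic (square-root) branch point.


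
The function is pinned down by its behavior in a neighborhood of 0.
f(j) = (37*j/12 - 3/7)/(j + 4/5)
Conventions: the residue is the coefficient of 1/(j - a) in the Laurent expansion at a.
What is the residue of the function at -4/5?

At the order-1 pole -4/5 set g(j) = (j - (-4/5))*f(j) = 37*j/12 - 3/7.
Simple pole: residue = g(a) at a = -4/5, which is -304/105.

The residue is -304/105.


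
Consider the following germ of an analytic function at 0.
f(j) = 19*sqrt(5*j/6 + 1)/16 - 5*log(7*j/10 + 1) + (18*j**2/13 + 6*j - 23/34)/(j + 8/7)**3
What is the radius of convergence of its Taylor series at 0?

The radius of convergence is 8/7.

Denominator factor (j + 8/7)^3: pole of order 3 at -8/7, modulus 8/7.
Branch term (-5)*log(1 - j/(-10/7)): its argument vanishes at j = -10/7, a logarithmic branch point, modulus 10/7.
Branch term (19/16)*sqrt(1 - j/(-6/5)): its argument vanishes at j = -6/5, a square-root branch point, modulus 6/5.
The radius of convergence is the smallest modulus among the singular points: 8/7.


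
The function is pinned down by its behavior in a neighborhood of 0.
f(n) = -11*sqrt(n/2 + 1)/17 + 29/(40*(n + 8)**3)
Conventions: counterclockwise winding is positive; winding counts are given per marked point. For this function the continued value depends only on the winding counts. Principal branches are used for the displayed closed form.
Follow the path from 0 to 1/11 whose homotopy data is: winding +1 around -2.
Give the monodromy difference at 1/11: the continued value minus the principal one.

The rational part is single-valued and drops out of the difference; each branch term changes only by its own monodromy.
(-11/17)*sqrt(1 - n/(-2)): winding +1 is odd, the square root flips sign, contributing -2*(-11/17)*sqrt(1 - (1/11)/(-2)) = -2*(-11/17)*sqrt(23/22) = (1/17)*sqrt(506).
Summing the contributions at n = 1/11 gives (1/17)*sqrt(506).

Continued minus principal equals (1/17)*sqrt(506).


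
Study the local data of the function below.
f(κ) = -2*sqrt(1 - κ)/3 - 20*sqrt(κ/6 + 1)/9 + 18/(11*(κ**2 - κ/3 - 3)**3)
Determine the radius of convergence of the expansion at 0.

Denominator factor (κ**2 - κ/3 - 3)^3: discriminant 109/9, real irrational roots 1/6 + (1/6)*sqrt(109) and 1/6 - (1/6)*sqrt(109); poles of order 3, moduli 1/6 + (1/6)*sqrt(109) and -1/6 + (1/6)*sqrt(109).
Branch term (-20/9)*sqrt(1 - κ/(-6)): its argument vanishes at κ = -6, a square-root branch point, modulus 6.
Branch term (-2/3)*sqrt(1 - κ/(1)): its argument vanishes at κ = 1, a square-root branch point, modulus 1.
The radius of convergence is the smallest modulus among the singular points: 1.

The radius of convergence is 1.


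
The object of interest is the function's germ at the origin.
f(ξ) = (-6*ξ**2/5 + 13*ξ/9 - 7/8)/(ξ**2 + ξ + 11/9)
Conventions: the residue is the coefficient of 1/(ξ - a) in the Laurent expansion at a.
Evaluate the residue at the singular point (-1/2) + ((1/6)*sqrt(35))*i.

The factor ξ**2 + ξ + 11/9 splits as (ξ - a)(ξ - a') with a = (-1/2) + ((1/6)*sqrt(35))*i, a' = (-1/2) - ((1/6)*sqrt(35))*i. At the order-1 pole a set g(ξ) = (ξ - a)*f(ξ) = [-6*ξ**2/5 + 13*ξ/9 - 7/8] / (ξ - a').
Simple pole: residue = g(a) at a = (-1/2) + ((1/6)*sqrt(35))*i, which is (119/90) + ((263/4200)*sqrt(35))*i.

The residue is (119/90) + ((263/4200)*sqrt(35))*i.


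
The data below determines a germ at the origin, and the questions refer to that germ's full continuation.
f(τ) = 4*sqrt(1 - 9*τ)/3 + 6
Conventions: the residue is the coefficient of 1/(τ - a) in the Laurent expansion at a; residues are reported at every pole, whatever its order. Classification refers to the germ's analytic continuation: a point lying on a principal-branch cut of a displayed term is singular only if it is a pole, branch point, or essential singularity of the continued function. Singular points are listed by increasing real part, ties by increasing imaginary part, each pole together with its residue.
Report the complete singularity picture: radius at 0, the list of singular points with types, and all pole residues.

Radius of convergence at 0: 1/9.
At 1/9: an algebraic (square-root) branch point.

Branch term (4/3)*sqrt(1 - τ/(1/9)): its argument vanishes at τ = 1/9, a square-root branch point, modulus 1/9.
The radius of convergence is the smallest modulus among the singular points: 1/9.


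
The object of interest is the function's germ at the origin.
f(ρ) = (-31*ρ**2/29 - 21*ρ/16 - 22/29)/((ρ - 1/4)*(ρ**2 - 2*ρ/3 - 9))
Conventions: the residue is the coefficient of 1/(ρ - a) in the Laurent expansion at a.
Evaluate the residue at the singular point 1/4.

At the order-1 pole 1/4 set g(ρ) = (ρ - (1/4))*f(ρ) = (-31*ρ**2/29 - 21*ρ/16 - 22/29)/(ρ**2 - 2*ρ/3 - 9).
Simple pole: residue = g(a) at a = 1/4, which is 6423/50692.

The residue is 6423/50692.


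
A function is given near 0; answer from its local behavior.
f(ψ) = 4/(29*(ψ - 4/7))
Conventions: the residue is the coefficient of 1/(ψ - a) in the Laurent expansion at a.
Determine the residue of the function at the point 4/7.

The residue is 4/29.

At the order-1 pole 4/7 set g(ψ) = (ψ - (4/7))*f(ψ) = 4/29.
Simple pole: residue = g(a) at a = 4/7, which is 4/29.


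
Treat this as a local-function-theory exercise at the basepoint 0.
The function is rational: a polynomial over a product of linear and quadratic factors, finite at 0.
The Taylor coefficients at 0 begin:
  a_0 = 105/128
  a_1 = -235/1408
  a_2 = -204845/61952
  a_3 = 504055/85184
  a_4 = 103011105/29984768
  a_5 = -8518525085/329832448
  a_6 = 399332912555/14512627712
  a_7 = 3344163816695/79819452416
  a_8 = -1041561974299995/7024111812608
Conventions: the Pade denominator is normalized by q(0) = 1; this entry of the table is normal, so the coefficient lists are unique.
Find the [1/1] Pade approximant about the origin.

Taylor coefficients needed (read off): a_0 = 105/128, a_1 = -235/1408, a_2 = -204845/61952.
Write the denominator as Q(τ) = 1 + q1*τ. Requiring Q*f - P = O(τ^3) with deg P <= 1 kills the coefficients of τ^2..τ^2 in Q*f:
  τ^2: a_2 + q1*a_1 = 0, i.e. -204845/61952 + (-235/1408)*q1 = 0.
Solving this linear system: q1 = -40969/2068.
The numerator is Q*f truncated at degree 1: P0 = a_0 = 105/128; P1 = a_1 + q1*a_0 = -4345925/264704.

The Pade approximant has numerator coefficients [105/128, -4345925/264704]; denominator coefficients [1, -40969/2068].


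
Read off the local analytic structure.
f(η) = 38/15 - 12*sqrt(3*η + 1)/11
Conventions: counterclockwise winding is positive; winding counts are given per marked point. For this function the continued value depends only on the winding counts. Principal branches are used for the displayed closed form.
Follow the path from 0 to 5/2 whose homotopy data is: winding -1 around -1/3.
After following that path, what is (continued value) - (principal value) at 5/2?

Continued minus principal equals (12/11)*sqrt(34).

The rational part is single-valued and drops out of the difference; each branch term changes only by its own monodromy.
(-12/11)*sqrt(1 - η/(-1/3)): winding -1 is odd, the square root flips sign, contributing -2*(-12/11)*sqrt(1 - (5/2)/(-1/3)) = -2*(-12/11)*sqrt(17/2) = (12/11)*sqrt(34).
Summing the contributions at η = 5/2 gives (12/11)*sqrt(34).


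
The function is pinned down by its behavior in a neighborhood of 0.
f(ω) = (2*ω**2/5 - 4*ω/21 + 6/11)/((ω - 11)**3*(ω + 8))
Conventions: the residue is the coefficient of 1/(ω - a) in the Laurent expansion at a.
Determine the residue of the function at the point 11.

At the order-3 pole 11 set g(ω) = (ω - (11))^3*f(ω) = (2*ω**2/5 - 4*ω/21 + 6/11)/(ω + 8).
Order-3 pole: residue = g''(a)/2; g''(11) = 3364/416955, so the residue is 1682/416955.

The residue is 1682/416955.


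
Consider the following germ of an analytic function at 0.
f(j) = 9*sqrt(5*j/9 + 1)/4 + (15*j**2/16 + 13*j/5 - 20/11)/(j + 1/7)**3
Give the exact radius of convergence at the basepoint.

Denominator factor (j + 1/7)^3: pole of order 3 at -1/7, modulus 1/7.
Branch term (9/4)*sqrt(1 - j/(-9/5)): its argument vanishes at j = -9/5, a square-root branch point, modulus 9/5.
The radius of convergence is the smallest modulus among the singular points: 1/7.

The radius of convergence is 1/7.


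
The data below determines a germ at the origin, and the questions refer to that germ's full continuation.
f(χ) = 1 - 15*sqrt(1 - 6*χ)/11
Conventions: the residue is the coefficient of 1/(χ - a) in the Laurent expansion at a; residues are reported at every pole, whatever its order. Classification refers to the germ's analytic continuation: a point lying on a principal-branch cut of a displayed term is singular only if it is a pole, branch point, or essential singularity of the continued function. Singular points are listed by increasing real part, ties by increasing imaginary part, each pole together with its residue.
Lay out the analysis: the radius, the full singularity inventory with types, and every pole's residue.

Radius of convergence at 0: 1/6.
At 1/6: an algebraic (square-root) branch point.

Branch term (-15/11)*sqrt(1 - χ/(1/6)): its argument vanishes at χ = 1/6, a square-root branch point, modulus 1/6.
The radius of convergence is the smallest modulus among the singular points: 1/6.


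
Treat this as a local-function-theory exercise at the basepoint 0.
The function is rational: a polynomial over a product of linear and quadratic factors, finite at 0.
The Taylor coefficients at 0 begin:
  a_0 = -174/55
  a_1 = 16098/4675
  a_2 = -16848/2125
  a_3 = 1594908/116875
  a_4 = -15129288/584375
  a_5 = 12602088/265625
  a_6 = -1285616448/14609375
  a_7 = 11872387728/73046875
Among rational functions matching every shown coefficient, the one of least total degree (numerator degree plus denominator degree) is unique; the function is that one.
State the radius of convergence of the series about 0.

The radius of convergence is -1/2 + (1/6)*sqrt(39).

No rational of total degree below 3 reproduces all 8 coefficients; solving the [1/2] Pade equations on them gives f(n) = (5*n/17 + 29/11)/(n**2 - n - 5/6), whose expansion matches every shown term.
Denominator factor (n**2 - n - 5/6): discriminant 13/3, real irrational roots 1/2 + (1/6)*sqrt(39) and 1/2 - (1/6)*sqrt(39); poles of order 1, moduli 1/2 + (1/6)*sqrt(39) and -1/2 + (1/6)*sqrt(39).
The radius of convergence is the smallest modulus among the singular points: -1/2 + (1/6)*sqrt(39).


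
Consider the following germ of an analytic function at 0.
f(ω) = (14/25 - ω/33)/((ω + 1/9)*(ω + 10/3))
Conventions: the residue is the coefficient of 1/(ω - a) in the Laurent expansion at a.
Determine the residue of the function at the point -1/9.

The residue is 4183/23925.

At the order-1 pole -1/9 set g(ω) = (ω - (-1/9))*f(ω) = (14/25 - ω/33)/(ω + 10/3).
Simple pole: residue = g(a) at a = -1/9, which is 4183/23925.


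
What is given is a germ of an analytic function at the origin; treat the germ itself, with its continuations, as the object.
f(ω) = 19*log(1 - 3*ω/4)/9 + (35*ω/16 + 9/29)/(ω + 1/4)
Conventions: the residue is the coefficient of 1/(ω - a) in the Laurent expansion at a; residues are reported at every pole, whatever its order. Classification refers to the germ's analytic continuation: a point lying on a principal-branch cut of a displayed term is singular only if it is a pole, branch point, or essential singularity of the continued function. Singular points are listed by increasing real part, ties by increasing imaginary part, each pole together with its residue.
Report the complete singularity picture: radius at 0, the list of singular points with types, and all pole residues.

Denominator factor (ω + 1/4): pole of order 1 at -1/4, modulus 1/4.
Branch term (19/9)*log(1 - ω/(4/3)): its argument vanishes at ω = 4/3, a logarithmic branch point, modulus 4/3.
The radius of convergence is the smallest modulus among the singular points: 1/4.
The branch term is analytic at -1/4 and contributes nothing to the residue; only the rational part matters.
At the order-1 pole -1/4 set g(ω) = (ω - (-1/4))*(rational part) = 35*ω/16 + 9/29.
Simple pole: residue = g(a) at a = -1/4, which is -439/1856.
List the singular points by increasing real part (a conjugate pair: the negative imaginary part first).

Radius of convergence at 0: 1/4.
At -1/4: a pole of order 1; residue -439/1856.
At 4/3: a logarithmic branch point.


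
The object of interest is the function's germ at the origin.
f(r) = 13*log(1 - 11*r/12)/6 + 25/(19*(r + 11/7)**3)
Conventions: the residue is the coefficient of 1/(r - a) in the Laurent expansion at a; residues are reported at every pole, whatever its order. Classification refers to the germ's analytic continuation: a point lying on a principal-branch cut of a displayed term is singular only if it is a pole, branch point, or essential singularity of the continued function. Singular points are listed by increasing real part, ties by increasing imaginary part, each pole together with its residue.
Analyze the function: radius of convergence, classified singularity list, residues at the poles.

Denominator factor (r + 11/7)^3: pole of order 3 at -11/7, modulus 11/7.
Branch term (13/6)*log(1 - r/(12/11)): its argument vanishes at r = 12/11, a logarithmic branch point, modulus 12/11.
The radius of convergence is the smallest modulus among the singular points: 12/11.
The branch term is analytic at -11/7 and contributes nothing to the residue; only the rational part matters.
At the order-3 pole -11/7 set g(r) = (r - (-11/7))^3*(rational part) = 25/19.
Order-3 pole: residue = g''(a)/2; g''(-11/7) = 0, so the residue is 0.
List the singular points by increasing real part (a conjugate pair: the negative imaginary part first).

Radius of convergence at 0: 12/11.
At -11/7: a pole of order 3; residue 0.
At 12/11: a logarithmic branch point.


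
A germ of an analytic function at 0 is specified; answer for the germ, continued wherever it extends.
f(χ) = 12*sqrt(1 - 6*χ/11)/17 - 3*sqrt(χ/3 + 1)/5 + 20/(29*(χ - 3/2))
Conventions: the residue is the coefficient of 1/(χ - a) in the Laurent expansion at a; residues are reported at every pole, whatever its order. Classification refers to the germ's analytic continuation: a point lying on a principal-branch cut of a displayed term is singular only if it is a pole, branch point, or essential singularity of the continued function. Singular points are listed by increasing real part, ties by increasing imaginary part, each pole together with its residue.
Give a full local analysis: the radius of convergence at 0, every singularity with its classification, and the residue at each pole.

Radius of convergence at 0: 3/2.
At -3: an algebraic (square-root) branch point.
At 3/2: a pole of order 1; residue 20/29.
At 11/6: an algebraic (square-root) branch point.

Denominator factor (χ - 3/2): pole of order 1 at 3/2, modulus 3/2.
Branch term (12/17)*sqrt(1 - χ/(11/6)): its argument vanishes at χ = 11/6, a square-root branch point, modulus 11/6.
Branch term (-3/5)*sqrt(1 - χ/(-3)): its argument vanishes at χ = -3, a square-root branch point, modulus 3.
The radius of convergence is the smallest modulus among the singular points: 3/2.
The branch terms are analytic at 3/2 and contribute nothing to the residue; only the rational part matters.
At the order-1 pole 3/2 set g(χ) = (χ - (3/2))*(rational part) = 20/29.
Simple pole: residue = g(a) at a = 3/2, which is 20/29.
List the singular points by increasing real part (a conjugate pair: the negative imaginary part first).


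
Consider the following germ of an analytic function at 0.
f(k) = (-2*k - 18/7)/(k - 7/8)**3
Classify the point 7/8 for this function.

The denominator factor k - 7/8 vanishes at 7/8 and appears to the power 3; the numerator there equals -121/28, nonzero, and no other factor vanishes.
Hence a pole whose order is the multiplicity, 3.

The point is a pole of order 3.


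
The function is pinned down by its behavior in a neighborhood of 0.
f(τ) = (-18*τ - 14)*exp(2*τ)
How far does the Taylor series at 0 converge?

The radius of convergence is infinite.

The factor exp(2*τ) is entire and contributes no finite singular point.
The polynomial part has no poles.
No finite singular points: the Taylor series at 0 converges everywhere.


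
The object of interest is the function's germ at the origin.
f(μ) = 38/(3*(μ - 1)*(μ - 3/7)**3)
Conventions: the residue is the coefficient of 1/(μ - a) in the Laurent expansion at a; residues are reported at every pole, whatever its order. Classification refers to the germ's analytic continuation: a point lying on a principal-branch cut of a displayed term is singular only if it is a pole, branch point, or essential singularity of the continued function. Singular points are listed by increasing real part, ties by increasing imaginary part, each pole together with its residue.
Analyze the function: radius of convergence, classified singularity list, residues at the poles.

Denominator factor (μ - 3/7)^3: pole of order 3 at 3/7, modulus 3/7.
Denominator factor (μ - 1): pole of order 1 at 1, modulus 1.
The radius of convergence is the smallest modulus among the singular points: 3/7.
At the order-3 pole 3/7 set g(μ) = (μ - (3/7))^3*f(μ) = 38/(3*(μ - 1)).
Order-3 pole: residue = g''(a)/2; g''(3/7) = -6517/48, so the residue is -6517/96.
At the order-1 pole 1 set g(μ) = (μ - (1))*f(μ) = 38/(3*(μ - 3/7)**3).
Simple pole: residue = g(a) at a = 1, which is 6517/96.
List the singular points by increasing real part (a conjugate pair: the negative imaginary part first).

Radius of convergence at 0: 3/7.
At 3/7: a pole of order 3; residue -6517/96.
At 1: a pole of order 1; residue 6517/96.


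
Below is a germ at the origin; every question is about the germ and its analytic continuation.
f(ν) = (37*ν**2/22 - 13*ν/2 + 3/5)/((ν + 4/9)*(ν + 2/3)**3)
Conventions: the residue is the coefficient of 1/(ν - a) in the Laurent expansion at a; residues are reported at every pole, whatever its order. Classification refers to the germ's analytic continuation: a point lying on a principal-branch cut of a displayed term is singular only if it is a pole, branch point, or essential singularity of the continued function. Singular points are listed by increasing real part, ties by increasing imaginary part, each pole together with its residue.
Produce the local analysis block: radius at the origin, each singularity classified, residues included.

Denominator factor (ν + 4/9): pole of order 1 at -4/9, modulus 4/9.
Denominator factor (ν + 2/3)^3: pole of order 3 at -2/3, modulus 2/3.
The radius of convergence is the smallest modulus among the singular points: 4/9.
At the order-3 pole -2/3 set g(ν) = (ν - (-2/3))^3*f(ν) = (37*ν**2/22 - 13*ν/2 + 3/5)/(ν + 4/9).
Order-3 pole: residue = g''(a)/2; g''(-2/3) = -153207/220, so the residue is -153207/440.
At the order-1 pole -4/9 set g(ν) = (ν - (-4/9))*f(ν) = (37*ν**2/22 - 13*ν/2 + 3/5)/(ν + 2/3)**3.
Simple pole: residue = g(a) at a = -4/9, which is 153207/440.
List the singular points by increasing real part (a conjugate pair: the negative imaginary part first).

Radius of convergence at 0: 4/9.
At -2/3: a pole of order 3; residue -153207/440.
At -4/9: a pole of order 1; residue 153207/440.


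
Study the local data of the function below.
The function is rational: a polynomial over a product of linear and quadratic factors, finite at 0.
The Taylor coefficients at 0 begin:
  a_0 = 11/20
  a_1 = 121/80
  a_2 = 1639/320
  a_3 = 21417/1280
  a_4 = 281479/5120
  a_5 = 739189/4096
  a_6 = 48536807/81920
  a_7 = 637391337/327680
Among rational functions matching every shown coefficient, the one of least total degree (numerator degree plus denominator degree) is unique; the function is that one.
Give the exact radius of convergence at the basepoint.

The radius of convergence is -11/14 + (1/14)*sqrt(233).

No rational of total degree below 2 reproduces all 8 coefficients; solving the [0/2] Pade equations on them gives f(d) = -11/(35*(d**2 + 11*d/7 - 4/7)), whose expansion matches every shown term.
Denominator factor (d**2 + 11*d/7 - 4/7): discriminant 233/49, real irrational roots -11/14 + (1/14)*sqrt(233) and -11/14 - (1/14)*sqrt(233); poles of order 1, moduli -11/14 + (1/14)*sqrt(233) and 11/14 + (1/14)*sqrt(233).
The radius of convergence is the smallest modulus among the singular points: -11/14 + (1/14)*sqrt(233).


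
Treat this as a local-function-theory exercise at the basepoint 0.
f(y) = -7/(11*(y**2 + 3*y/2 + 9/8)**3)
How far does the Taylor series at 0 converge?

Denominator factor (y**2 + 3*y/2 + 9/8)^3: discriminant -9/4, complex-conjugate roots (-3/4) + (3/4)*i and (-3/4) - (3/4)*i; poles of order 3, moduli (3/4)*sqrt(2) and (3/4)*sqrt(2).
The radius of convergence is the smallest modulus among the singular points: (3/4)*sqrt(2).

The radius of convergence is (3/4)*sqrt(2).
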